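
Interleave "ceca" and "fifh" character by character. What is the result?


Interleaving "ceca" and "fifh":
  Position 0: 'c' from first, 'f' from second => "cf"
  Position 1: 'e' from first, 'i' from second => "ei"
  Position 2: 'c' from first, 'f' from second => "cf"
  Position 3: 'a' from first, 'h' from second => "ah"
Result: cfeicfah

cfeicfah


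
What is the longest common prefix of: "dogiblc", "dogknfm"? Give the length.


Words: dogiblc, dogknfm
  Position 0: all 'd' => match
  Position 1: all 'o' => match
  Position 2: all 'g' => match
  Position 3: ('i', 'k') => mismatch, stop
LCP = "dog" (length 3)

3


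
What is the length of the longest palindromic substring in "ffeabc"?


Input: "ffeabc"
Checking substrings for palindromes:
  [0:2] "ff" (len 2) => palindrome
Longest palindromic substring: "ff" with length 2

2


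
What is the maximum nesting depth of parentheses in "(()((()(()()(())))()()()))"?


Input: "(()((()(()()(())))()()()))"
Tracking depth:
  Position 0 '(': depth becomes 1
  Position 1 '(': depth becomes 2
  Position 2 ')': depth becomes 1
  Position 3 '(': depth becomes 2
  Position 4 '(': depth becomes 3
  Position 5 '(': depth becomes 4
  Position 6 ')': depth becomes 3
  Position 7 '(': depth becomes 4
  Position 8 '(': depth becomes 5
  Position 9 ')': depth becomes 4
  Position 10 '(': depth becomes 5
  Position 11 ')': depth becomes 4
  Position 12 '(': depth becomes 5
  Position 13 '(': depth becomes 6
  Position 14 ')': depth becomes 5
  Position 15 ')': depth becomes 4
  Position 16 ')': depth becomes 3
  Position 17 ')': depth becomes 2
  Position 18 '(': depth becomes 3
  Position 19 ')': depth becomes 2
  Position 20 '(': depth becomes 3
  Position 21 ')': depth becomes 2
  Position 22 '(': depth becomes 3
  Position 23 ')': depth becomes 2
  Position 24 ')': depth becomes 1
  Position 25 ')': depth becomes 0
Maximum depth reached: 6

6


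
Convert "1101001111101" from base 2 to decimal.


Input: "1101001111101" in base 2
Positional expansion:
  Digit '1' (value 1) x 2^12 = 4096
  Digit '1' (value 1) x 2^11 = 2048
  Digit '0' (value 0) x 2^10 = 0
  Digit '1' (value 1) x 2^9 = 512
  Digit '0' (value 0) x 2^8 = 0
  Digit '0' (value 0) x 2^7 = 0
  Digit '1' (value 1) x 2^6 = 64
  Digit '1' (value 1) x 2^5 = 32
  Digit '1' (value 1) x 2^4 = 16
  Digit '1' (value 1) x 2^3 = 8
  Digit '1' (value 1) x 2^2 = 4
  Digit '0' (value 0) x 2^1 = 0
  Digit '1' (value 1) x 2^0 = 1
Sum = 6781

6781


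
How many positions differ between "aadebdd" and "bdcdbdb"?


Comparing "aadebdd" and "bdcdbdb" position by position:
  Position 0: 'a' vs 'b' => DIFFER
  Position 1: 'a' vs 'd' => DIFFER
  Position 2: 'd' vs 'c' => DIFFER
  Position 3: 'e' vs 'd' => DIFFER
  Position 4: 'b' vs 'b' => same
  Position 5: 'd' vs 'd' => same
  Position 6: 'd' vs 'b' => DIFFER
Positions that differ: 5

5


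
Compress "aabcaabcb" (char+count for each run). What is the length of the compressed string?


Input: aabcaabcb
Runs:
  'a' x 2 => "a2"
  'b' x 1 => "b1"
  'c' x 1 => "c1"
  'a' x 2 => "a2"
  'b' x 1 => "b1"
  'c' x 1 => "c1"
  'b' x 1 => "b1"
Compressed: "a2b1c1a2b1c1b1"
Compressed length: 14

14


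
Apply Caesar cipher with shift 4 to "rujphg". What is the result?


Caesar cipher: shift "rujphg" by 4
  'r' (pos 17) + 4 = pos 21 = 'v'
  'u' (pos 20) + 4 = pos 24 = 'y'
  'j' (pos 9) + 4 = pos 13 = 'n'
  'p' (pos 15) + 4 = pos 19 = 't'
  'h' (pos 7) + 4 = pos 11 = 'l'
  'g' (pos 6) + 4 = pos 10 = 'k'
Result: vyntlk

vyntlk


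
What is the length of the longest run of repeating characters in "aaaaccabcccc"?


Input: "aaaaccabcccc"
Scanning for longest run:
  Position 1 ('a'): continues run of 'a', length=2
  Position 2 ('a'): continues run of 'a', length=3
  Position 3 ('a'): continues run of 'a', length=4
  Position 4 ('c'): new char, reset run to 1
  Position 5 ('c'): continues run of 'c', length=2
  Position 6 ('a'): new char, reset run to 1
  Position 7 ('b'): new char, reset run to 1
  Position 8 ('c'): new char, reset run to 1
  Position 9 ('c'): continues run of 'c', length=2
  Position 10 ('c'): continues run of 'c', length=3
  Position 11 ('c'): continues run of 'c', length=4
Longest run: 'a' with length 4

4


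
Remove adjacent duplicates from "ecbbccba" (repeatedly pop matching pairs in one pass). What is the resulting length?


Input: ecbbccba
Stack-based adjacent duplicate removal:
  Read 'e': push. Stack: e
  Read 'c': push. Stack: ec
  Read 'b': push. Stack: ecb
  Read 'b': matches stack top 'b' => pop. Stack: ec
  Read 'c': matches stack top 'c' => pop. Stack: e
  Read 'c': push. Stack: ec
  Read 'b': push. Stack: ecb
  Read 'a': push. Stack: ecba
Final stack: "ecba" (length 4)

4


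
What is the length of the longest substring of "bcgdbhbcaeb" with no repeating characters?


Input: "bcgdbhbcaeb"
Sliding window (track last position of each char):
  Position 0 ('b'): window [0,0] length 1 -- new best
  Position 1 ('c'): window [0,1] length 2 -- new best
  Position 2 ('g'): window [0,2] length 3 -- new best
  Position 3 ('d'): window [0,3] length 4 -- new best
  Position 4 ('b'): repeat (last at 0), move window start to 1
  Position 4 ('b'): window [1,4] length 4
  Position 5 ('h'): window [1,5] length 5 -- new best
  Position 6 ('b'): repeat (last at 4), move window start to 5
  Position 6 ('b'): window [5,6] length 2
  Position 7 ('c'): window [5,7] length 3
  Position 8 ('a'): window [5,8] length 4
  Position 9 ('e'): window [5,9] length 5
  Position 10 ('b'): repeat (last at 6), move window start to 7
  Position 10 ('b'): window [7,10] length 4
Longest substring with no repeats: "cgdbh" with length 5

5


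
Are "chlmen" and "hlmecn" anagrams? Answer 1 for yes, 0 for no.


Strings: "chlmen", "hlmecn"
Sorted first:  cehlmn
Sorted second: cehlmn
Sorted forms match => anagrams

1


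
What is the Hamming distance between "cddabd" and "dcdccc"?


Comparing "cddabd" and "dcdccc" position by position:
  Position 0: 'c' vs 'd' => differ
  Position 1: 'd' vs 'c' => differ
  Position 2: 'd' vs 'd' => same
  Position 3: 'a' vs 'c' => differ
  Position 4: 'b' vs 'c' => differ
  Position 5: 'd' vs 'c' => differ
Total differences (Hamming distance): 5

5


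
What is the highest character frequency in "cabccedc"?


Input: cabccedc
Character counts:
  'a': 1
  'b': 1
  'c': 4
  'd': 1
  'e': 1
Maximum frequency: 4

4


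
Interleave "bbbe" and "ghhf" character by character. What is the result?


Interleaving "bbbe" and "ghhf":
  Position 0: 'b' from first, 'g' from second => "bg"
  Position 1: 'b' from first, 'h' from second => "bh"
  Position 2: 'b' from first, 'h' from second => "bh"
  Position 3: 'e' from first, 'f' from second => "ef"
Result: bgbhbhef

bgbhbhef


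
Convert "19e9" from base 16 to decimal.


Input: "19e9" in base 16
Positional expansion:
  Digit '1' (value 1) x 16^3 = 4096
  Digit '9' (value 9) x 16^2 = 2304
  Digit 'e' (value 14) x 16^1 = 224
  Digit '9' (value 9) x 16^0 = 9
Sum = 6633

6633


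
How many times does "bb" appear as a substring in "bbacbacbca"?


Searching for "bb" in "bbacbacbca"
Scanning each position:
  Position 0: "bb" => MATCH
  Position 1: "ba" => no
  Position 2: "ac" => no
  Position 3: "cb" => no
  Position 4: "ba" => no
  Position 5: "ac" => no
  Position 6: "cb" => no
  Position 7: "bc" => no
  Position 8: "ca" => no
Total occurrences: 1

1


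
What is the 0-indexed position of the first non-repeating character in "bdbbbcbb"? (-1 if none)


Input: bdbbbcbb
Character frequencies:
  'b': 6
  'c': 1
  'd': 1
Scanning left to right for freq == 1:
  Position 0 ('b'): freq=6, skip
  Position 1 ('d'): unique! => answer = 1

1


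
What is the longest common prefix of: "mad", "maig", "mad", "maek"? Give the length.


Words: mad, maig, mad, maek
  Position 0: all 'm' => match
  Position 1: all 'a' => match
  Position 2: ('d', 'i', 'd', 'e') => mismatch, stop
LCP = "ma" (length 2)

2


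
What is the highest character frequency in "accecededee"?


Input: accecededee
Character counts:
  'a': 1
  'c': 3
  'd': 2
  'e': 5
Maximum frequency: 5

5


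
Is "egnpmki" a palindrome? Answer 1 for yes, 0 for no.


Input: egnpmki
Reversed: ikmpnge
  Compare pos 0 ('e') with pos 6 ('i'): MISMATCH
  Compare pos 1 ('g') with pos 5 ('k'): MISMATCH
  Compare pos 2 ('n') with pos 4 ('m'): MISMATCH
Result: not a palindrome

0


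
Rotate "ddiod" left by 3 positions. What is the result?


Input: "ddiod", rotate left by 3
First 3 characters: "ddi"
Remaining characters: "od"
Concatenate remaining + first: "od" + "ddi" = "odddi"

odddi


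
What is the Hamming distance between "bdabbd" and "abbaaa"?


Comparing "bdabbd" and "abbaaa" position by position:
  Position 0: 'b' vs 'a' => differ
  Position 1: 'd' vs 'b' => differ
  Position 2: 'a' vs 'b' => differ
  Position 3: 'b' vs 'a' => differ
  Position 4: 'b' vs 'a' => differ
  Position 5: 'd' vs 'a' => differ
Total differences (Hamming distance): 6

6


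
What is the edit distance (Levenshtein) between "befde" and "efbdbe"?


Computing edit distance: "befde" -> "efbdbe"
DP table:
           e    f    b    d    b    e
      0    1    2    3    4    5    6
  b   1    1    2    2    3    4    5
  e   2    1    2    3    3    4    4
  f   3    2    1    2    3    4    5
  d   4    3    2    2    2    3    4
  e   5    4    3    3    3    3    3
Edit distance = dp[5][6] = 3

3


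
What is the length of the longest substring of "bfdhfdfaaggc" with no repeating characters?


Input: "bfdhfdfaaggc"
Sliding window (track last position of each char):
  Position 0 ('b'): window [0,0] length 1 -- new best
  Position 1 ('f'): window [0,1] length 2 -- new best
  Position 2 ('d'): window [0,2] length 3 -- new best
  Position 3 ('h'): window [0,3] length 4 -- new best
  Position 4 ('f'): repeat (last at 1), move window start to 2
  Position 4 ('f'): window [2,4] length 3
  Position 5 ('d'): repeat (last at 2), move window start to 3
  Position 5 ('d'): window [3,5] length 3
  Position 6 ('f'): repeat (last at 4), move window start to 5
  Position 6 ('f'): window [5,6] length 2
  Position 7 ('a'): window [5,7] length 3
  Position 8 ('a'): repeat (last at 7), move window start to 8
  Position 8 ('a'): window [8,8] length 1
  Position 9 ('g'): window [8,9] length 2
  Position 10 ('g'): repeat (last at 9), move window start to 10
  Position 10 ('g'): window [10,10] length 1
  Position 11 ('c'): window [10,11] length 2
Longest substring with no repeats: "bfdh" with length 4

4


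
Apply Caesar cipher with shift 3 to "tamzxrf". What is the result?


Caesar cipher: shift "tamzxrf" by 3
  't' (pos 19) + 3 = pos 22 = 'w'
  'a' (pos 0) + 3 = pos 3 = 'd'
  'm' (pos 12) + 3 = pos 15 = 'p'
  'z' (pos 25) + 3 = pos 2 = 'c'
  'x' (pos 23) + 3 = pos 0 = 'a'
  'r' (pos 17) + 3 = pos 20 = 'u'
  'f' (pos 5) + 3 = pos 8 = 'i'
Result: wdpcaui

wdpcaui


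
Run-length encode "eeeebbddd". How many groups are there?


Input: eeeebbddd
Scanning for consecutive runs:
  Group 1: 'e' x 4 (positions 0-3)
  Group 2: 'b' x 2 (positions 4-5)
  Group 3: 'd' x 3 (positions 6-8)
Total groups: 3

3


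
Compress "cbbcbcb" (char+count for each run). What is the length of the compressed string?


Input: cbbcbcb
Runs:
  'c' x 1 => "c1"
  'b' x 2 => "b2"
  'c' x 1 => "c1"
  'b' x 1 => "b1"
  'c' x 1 => "c1"
  'b' x 1 => "b1"
Compressed: "c1b2c1b1c1b1"
Compressed length: 12

12


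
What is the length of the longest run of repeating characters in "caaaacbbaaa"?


Input: "caaaacbbaaa"
Scanning for longest run:
  Position 1 ('a'): new char, reset run to 1
  Position 2 ('a'): continues run of 'a', length=2
  Position 3 ('a'): continues run of 'a', length=3
  Position 4 ('a'): continues run of 'a', length=4
  Position 5 ('c'): new char, reset run to 1
  Position 6 ('b'): new char, reset run to 1
  Position 7 ('b'): continues run of 'b', length=2
  Position 8 ('a'): new char, reset run to 1
  Position 9 ('a'): continues run of 'a', length=2
  Position 10 ('a'): continues run of 'a', length=3
Longest run: 'a' with length 4

4


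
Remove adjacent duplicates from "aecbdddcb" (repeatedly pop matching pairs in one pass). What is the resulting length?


Input: aecbdddcb
Stack-based adjacent duplicate removal:
  Read 'a': push. Stack: a
  Read 'e': push. Stack: ae
  Read 'c': push. Stack: aec
  Read 'b': push. Stack: aecb
  Read 'd': push. Stack: aecbd
  Read 'd': matches stack top 'd' => pop. Stack: aecb
  Read 'd': push. Stack: aecbd
  Read 'c': push. Stack: aecbdc
  Read 'b': push. Stack: aecbdcb
Final stack: "aecbdcb" (length 7)

7


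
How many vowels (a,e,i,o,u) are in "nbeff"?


Input: nbeff
Checking each character:
  'n' at position 0: consonant
  'b' at position 1: consonant
  'e' at position 2: vowel (running total: 1)
  'f' at position 3: consonant
  'f' at position 4: consonant
Total vowels: 1

1


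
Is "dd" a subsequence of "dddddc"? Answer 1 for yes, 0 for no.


Check if "dd" is a subsequence of "dddddc"
Greedy scan:
  Position 0 ('d'): matches sub[0] = 'd'
  Position 1 ('d'): matches sub[1] = 'd'
  Position 2 ('d'): no match needed
  Position 3 ('d'): no match needed
  Position 4 ('d'): no match needed
  Position 5 ('c'): no match needed
All 2 characters matched => is a subsequence

1


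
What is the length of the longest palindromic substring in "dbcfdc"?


Input: "dbcfdc"
Checking substrings for palindromes:
  No multi-char palindromic substrings found
Longest palindromic substring: "d" with length 1

1


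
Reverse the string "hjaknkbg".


Input: hjaknkbg
Reading characters right to left:
  Position 7: 'g'
  Position 6: 'b'
  Position 5: 'k'
  Position 4: 'n'
  Position 3: 'k'
  Position 2: 'a'
  Position 1: 'j'
  Position 0: 'h'
Reversed: gbknkajh

gbknkajh


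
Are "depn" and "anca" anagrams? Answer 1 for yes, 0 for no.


Strings: "depn", "anca"
Sorted first:  denp
Sorted second: aacn
Differ at position 0: 'd' vs 'a' => not anagrams

0


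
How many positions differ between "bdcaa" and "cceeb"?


Comparing "bdcaa" and "cceeb" position by position:
  Position 0: 'b' vs 'c' => DIFFER
  Position 1: 'd' vs 'c' => DIFFER
  Position 2: 'c' vs 'e' => DIFFER
  Position 3: 'a' vs 'e' => DIFFER
  Position 4: 'a' vs 'b' => DIFFER
Positions that differ: 5

5


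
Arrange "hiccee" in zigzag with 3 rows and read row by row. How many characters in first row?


Zigzag "hiccee" into 3 rows:
Placing characters:
  'h' => row 0
  'i' => row 1
  'c' => row 2
  'c' => row 1
  'e' => row 0
  'e' => row 1
Rows:
  Row 0: "he"
  Row 1: "ice"
  Row 2: "c"
First row length: 2

2


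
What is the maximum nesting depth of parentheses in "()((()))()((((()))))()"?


Input: "()((()))()((((()))))()"
Tracking depth:
  Position 0 '(': depth becomes 1
  Position 1 ')': depth becomes 0
  Position 2 '(': depth becomes 1
  Position 3 '(': depth becomes 2
  Position 4 '(': depth becomes 3
  Position 5 ')': depth becomes 2
  Position 6 ')': depth becomes 1
  Position 7 ')': depth becomes 0
  Position 8 '(': depth becomes 1
  Position 9 ')': depth becomes 0
  Position 10 '(': depth becomes 1
  Position 11 '(': depth becomes 2
  Position 12 '(': depth becomes 3
  Position 13 '(': depth becomes 4
  Position 14 '(': depth becomes 5
  Position 15 ')': depth becomes 4
  Position 16 ')': depth becomes 3
  Position 17 ')': depth becomes 2
  Position 18 ')': depth becomes 1
  Position 19 ')': depth becomes 0
  Position 20 '(': depth becomes 1
  Position 21 ')': depth becomes 0
Maximum depth reached: 5

5


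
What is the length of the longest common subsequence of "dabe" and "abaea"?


LCS of "dabe" and "abaea"
DP table:
           a    b    a    e    a
      0    0    0    0    0    0
  d   0    0    0    0    0    0
  a   0    1    1    1    1    1
  b   0    1    2    2    2    2
  e   0    1    2    2    3    3
LCS length = dp[4][5] = 3

3


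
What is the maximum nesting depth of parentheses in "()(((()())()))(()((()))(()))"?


Input: "()(((()())()))(()((()))(()))"
Tracking depth:
  Position 0 '(': depth becomes 1
  Position 1 ')': depth becomes 0
  Position 2 '(': depth becomes 1
  Position 3 '(': depth becomes 2
  Position 4 '(': depth becomes 3
  Position 5 '(': depth becomes 4
  Position 6 ')': depth becomes 3
  Position 7 '(': depth becomes 4
  Position 8 ')': depth becomes 3
  Position 9 ')': depth becomes 2
  Position 10 '(': depth becomes 3
  Position 11 ')': depth becomes 2
  Position 12 ')': depth becomes 1
  Position 13 ')': depth becomes 0
  Position 14 '(': depth becomes 1
  Position 15 '(': depth becomes 2
  Position 16 ')': depth becomes 1
  Position 17 '(': depth becomes 2
  Position 18 '(': depth becomes 3
  Position 19 '(': depth becomes 4
  Position 20 ')': depth becomes 3
  Position 21 ')': depth becomes 2
  Position 22 ')': depth becomes 1
  Position 23 '(': depth becomes 2
  Position 24 '(': depth becomes 3
  Position 25 ')': depth becomes 2
  Position 26 ')': depth becomes 1
  Position 27 ')': depth becomes 0
Maximum depth reached: 4

4


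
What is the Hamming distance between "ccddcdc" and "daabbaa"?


Comparing "ccddcdc" and "daabbaa" position by position:
  Position 0: 'c' vs 'd' => differ
  Position 1: 'c' vs 'a' => differ
  Position 2: 'd' vs 'a' => differ
  Position 3: 'd' vs 'b' => differ
  Position 4: 'c' vs 'b' => differ
  Position 5: 'd' vs 'a' => differ
  Position 6: 'c' vs 'a' => differ
Total differences (Hamming distance): 7

7


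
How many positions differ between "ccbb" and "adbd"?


Comparing "ccbb" and "adbd" position by position:
  Position 0: 'c' vs 'a' => DIFFER
  Position 1: 'c' vs 'd' => DIFFER
  Position 2: 'b' vs 'b' => same
  Position 3: 'b' vs 'd' => DIFFER
Positions that differ: 3

3


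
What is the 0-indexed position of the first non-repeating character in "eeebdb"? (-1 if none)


Input: eeebdb
Character frequencies:
  'b': 2
  'd': 1
  'e': 3
Scanning left to right for freq == 1:
  Position 0 ('e'): freq=3, skip
  Position 1 ('e'): freq=3, skip
  Position 2 ('e'): freq=3, skip
  Position 3 ('b'): freq=2, skip
  Position 4 ('d'): unique! => answer = 4

4


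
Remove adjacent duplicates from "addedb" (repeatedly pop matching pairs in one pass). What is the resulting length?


Input: addedb
Stack-based adjacent duplicate removal:
  Read 'a': push. Stack: a
  Read 'd': push. Stack: ad
  Read 'd': matches stack top 'd' => pop. Stack: a
  Read 'e': push. Stack: ae
  Read 'd': push. Stack: aed
  Read 'b': push. Stack: aedb
Final stack: "aedb" (length 4)

4


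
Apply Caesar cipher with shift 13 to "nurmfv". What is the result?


Caesar cipher: shift "nurmfv" by 13
  'n' (pos 13) + 13 = pos 0 = 'a'
  'u' (pos 20) + 13 = pos 7 = 'h'
  'r' (pos 17) + 13 = pos 4 = 'e'
  'm' (pos 12) + 13 = pos 25 = 'z'
  'f' (pos 5) + 13 = pos 18 = 's'
  'v' (pos 21) + 13 = pos 8 = 'i'
Result: ahezsi

ahezsi


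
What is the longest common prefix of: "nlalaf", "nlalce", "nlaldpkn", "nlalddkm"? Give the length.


Words: nlalaf, nlalce, nlaldpkn, nlalddkm
  Position 0: all 'n' => match
  Position 1: all 'l' => match
  Position 2: all 'a' => match
  Position 3: all 'l' => match
  Position 4: ('a', 'c', 'd', 'd') => mismatch, stop
LCP = "nlal" (length 4)

4


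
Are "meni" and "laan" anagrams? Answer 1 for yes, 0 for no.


Strings: "meni", "laan"
Sorted first:  eimn
Sorted second: aaln
Differ at position 0: 'e' vs 'a' => not anagrams

0


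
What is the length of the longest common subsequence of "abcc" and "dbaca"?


LCS of "abcc" and "dbaca"
DP table:
           d    b    a    c    a
      0    0    0    0    0    0
  a   0    0    0    1    1    1
  b   0    0    1    1    1    1
  c   0    0    1    1    2    2
  c   0    0    1    1    2    2
LCS length = dp[4][5] = 2

2


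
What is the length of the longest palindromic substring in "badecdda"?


Input: "badecdda"
Checking substrings for palindromes:
  [5:7] "dd" (len 2) => palindrome
Longest palindromic substring: "dd" with length 2

2


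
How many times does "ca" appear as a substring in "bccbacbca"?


Searching for "ca" in "bccbacbca"
Scanning each position:
  Position 0: "bc" => no
  Position 1: "cc" => no
  Position 2: "cb" => no
  Position 3: "ba" => no
  Position 4: "ac" => no
  Position 5: "cb" => no
  Position 6: "bc" => no
  Position 7: "ca" => MATCH
Total occurrences: 1

1


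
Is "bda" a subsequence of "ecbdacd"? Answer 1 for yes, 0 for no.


Check if "bda" is a subsequence of "ecbdacd"
Greedy scan:
  Position 0 ('e'): no match needed
  Position 1 ('c'): no match needed
  Position 2 ('b'): matches sub[0] = 'b'
  Position 3 ('d'): matches sub[1] = 'd'
  Position 4 ('a'): matches sub[2] = 'a'
  Position 5 ('c'): no match needed
  Position 6 ('d'): no match needed
All 3 characters matched => is a subsequence

1


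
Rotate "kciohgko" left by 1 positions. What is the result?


Input: "kciohgko", rotate left by 1
First 1 characters: "k"
Remaining characters: "ciohgko"
Concatenate remaining + first: "ciohgko" + "k" = "ciohgkok"

ciohgkok


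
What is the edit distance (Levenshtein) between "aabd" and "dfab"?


Computing edit distance: "aabd" -> "dfab"
DP table:
           d    f    a    b
      0    1    2    3    4
  a   1    1    2    2    3
  a   2    2    2    2    3
  b   3    3    3    3    2
  d   4    3    4    4    3
Edit distance = dp[4][4] = 3

3


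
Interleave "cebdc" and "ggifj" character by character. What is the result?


Interleaving "cebdc" and "ggifj":
  Position 0: 'c' from first, 'g' from second => "cg"
  Position 1: 'e' from first, 'g' from second => "eg"
  Position 2: 'b' from first, 'i' from second => "bi"
  Position 3: 'd' from first, 'f' from second => "df"
  Position 4: 'c' from first, 'j' from second => "cj"
Result: cgegbidfcj

cgegbidfcj


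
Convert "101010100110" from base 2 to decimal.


Input: "101010100110" in base 2
Positional expansion:
  Digit '1' (value 1) x 2^11 = 2048
  Digit '0' (value 0) x 2^10 = 0
  Digit '1' (value 1) x 2^9 = 512
  Digit '0' (value 0) x 2^8 = 0
  Digit '1' (value 1) x 2^7 = 128
  Digit '0' (value 0) x 2^6 = 0
  Digit '1' (value 1) x 2^5 = 32
  Digit '0' (value 0) x 2^4 = 0
  Digit '0' (value 0) x 2^3 = 0
  Digit '1' (value 1) x 2^2 = 4
  Digit '1' (value 1) x 2^1 = 2
  Digit '0' (value 0) x 2^0 = 0
Sum = 2726

2726


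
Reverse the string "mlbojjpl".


Input: mlbojjpl
Reading characters right to left:
  Position 7: 'l'
  Position 6: 'p'
  Position 5: 'j'
  Position 4: 'j'
  Position 3: 'o'
  Position 2: 'b'
  Position 1: 'l'
  Position 0: 'm'
Reversed: lpjjoblm

lpjjoblm


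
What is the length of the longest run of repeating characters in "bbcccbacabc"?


Input: "bbcccbacabc"
Scanning for longest run:
  Position 1 ('b'): continues run of 'b', length=2
  Position 2 ('c'): new char, reset run to 1
  Position 3 ('c'): continues run of 'c', length=2
  Position 4 ('c'): continues run of 'c', length=3
  Position 5 ('b'): new char, reset run to 1
  Position 6 ('a'): new char, reset run to 1
  Position 7 ('c'): new char, reset run to 1
  Position 8 ('a'): new char, reset run to 1
  Position 9 ('b'): new char, reset run to 1
  Position 10 ('c'): new char, reset run to 1
Longest run: 'c' with length 3

3


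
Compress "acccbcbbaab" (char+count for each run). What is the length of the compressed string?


Input: acccbcbbaab
Runs:
  'a' x 1 => "a1"
  'c' x 3 => "c3"
  'b' x 1 => "b1"
  'c' x 1 => "c1"
  'b' x 2 => "b2"
  'a' x 2 => "a2"
  'b' x 1 => "b1"
Compressed: "a1c3b1c1b2a2b1"
Compressed length: 14

14


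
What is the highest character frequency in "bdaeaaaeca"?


Input: bdaeaaaeca
Character counts:
  'a': 5
  'b': 1
  'c': 1
  'd': 1
  'e': 2
Maximum frequency: 5

5


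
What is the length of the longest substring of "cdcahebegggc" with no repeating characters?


Input: "cdcahebegggc"
Sliding window (track last position of each char):
  Position 0 ('c'): window [0,0] length 1 -- new best
  Position 1 ('d'): window [0,1] length 2 -- new best
  Position 2 ('c'): repeat (last at 0), move window start to 1
  Position 2 ('c'): window [1,2] length 2
  Position 3 ('a'): window [1,3] length 3 -- new best
  Position 4 ('h'): window [1,4] length 4 -- new best
  Position 5 ('e'): window [1,5] length 5 -- new best
  Position 6 ('b'): window [1,6] length 6 -- new best
  Position 7 ('e'): repeat (last at 5), move window start to 6
  Position 7 ('e'): window [6,7] length 2
  Position 8 ('g'): window [6,8] length 3
  Position 9 ('g'): repeat (last at 8), move window start to 9
  Position 9 ('g'): window [9,9] length 1
  Position 10 ('g'): repeat (last at 9), move window start to 10
  Position 10 ('g'): window [10,10] length 1
  Position 11 ('c'): window [10,11] length 2
Longest substring with no repeats: "dcaheb" with length 6

6


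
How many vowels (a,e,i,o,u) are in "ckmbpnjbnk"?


Input: ckmbpnjbnk
Checking each character:
  'c' at position 0: consonant
  'k' at position 1: consonant
  'm' at position 2: consonant
  'b' at position 3: consonant
  'p' at position 4: consonant
  'n' at position 5: consonant
  'j' at position 6: consonant
  'b' at position 7: consonant
  'n' at position 8: consonant
  'k' at position 9: consonant
Total vowels: 0

0


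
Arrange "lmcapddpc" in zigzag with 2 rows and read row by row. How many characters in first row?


Zigzag "lmcapddpc" into 2 rows:
Placing characters:
  'l' => row 0
  'm' => row 1
  'c' => row 0
  'a' => row 1
  'p' => row 0
  'd' => row 1
  'd' => row 0
  'p' => row 1
  'c' => row 0
Rows:
  Row 0: "lcpdc"
  Row 1: "madp"
First row length: 5

5


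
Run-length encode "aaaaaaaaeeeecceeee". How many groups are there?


Input: aaaaaaaaeeeecceeee
Scanning for consecutive runs:
  Group 1: 'a' x 8 (positions 0-7)
  Group 2: 'e' x 4 (positions 8-11)
  Group 3: 'c' x 2 (positions 12-13)
  Group 4: 'e' x 4 (positions 14-17)
Total groups: 4

4


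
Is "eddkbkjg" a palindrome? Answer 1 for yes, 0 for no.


Input: eddkbkjg
Reversed: gjkbkdde
  Compare pos 0 ('e') with pos 7 ('g'): MISMATCH
  Compare pos 1 ('d') with pos 6 ('j'): MISMATCH
  Compare pos 2 ('d') with pos 5 ('k'): MISMATCH
  Compare pos 3 ('k') with pos 4 ('b'): MISMATCH
Result: not a palindrome

0


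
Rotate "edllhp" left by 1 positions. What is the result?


Input: "edllhp", rotate left by 1
First 1 characters: "e"
Remaining characters: "dllhp"
Concatenate remaining + first: "dllhp" + "e" = "dllhpe"

dllhpe


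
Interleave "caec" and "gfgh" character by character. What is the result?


Interleaving "caec" and "gfgh":
  Position 0: 'c' from first, 'g' from second => "cg"
  Position 1: 'a' from first, 'f' from second => "af"
  Position 2: 'e' from first, 'g' from second => "eg"
  Position 3: 'c' from first, 'h' from second => "ch"
Result: cgafegch

cgafegch


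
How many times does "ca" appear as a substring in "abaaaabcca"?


Searching for "ca" in "abaaaabcca"
Scanning each position:
  Position 0: "ab" => no
  Position 1: "ba" => no
  Position 2: "aa" => no
  Position 3: "aa" => no
  Position 4: "aa" => no
  Position 5: "ab" => no
  Position 6: "bc" => no
  Position 7: "cc" => no
  Position 8: "ca" => MATCH
Total occurrences: 1

1


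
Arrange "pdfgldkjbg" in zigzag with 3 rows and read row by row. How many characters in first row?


Zigzag "pdfgldkjbg" into 3 rows:
Placing characters:
  'p' => row 0
  'd' => row 1
  'f' => row 2
  'g' => row 1
  'l' => row 0
  'd' => row 1
  'k' => row 2
  'j' => row 1
  'b' => row 0
  'g' => row 1
Rows:
  Row 0: "plb"
  Row 1: "dgdjg"
  Row 2: "fk"
First row length: 3

3


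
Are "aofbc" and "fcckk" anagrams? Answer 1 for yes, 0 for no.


Strings: "aofbc", "fcckk"
Sorted first:  abcfo
Sorted second: ccfkk
Differ at position 0: 'a' vs 'c' => not anagrams

0


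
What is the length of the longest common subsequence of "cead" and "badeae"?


LCS of "cead" and "badeae"
DP table:
           b    a    d    e    a    e
      0    0    0    0    0    0    0
  c   0    0    0    0    0    0    0
  e   0    0    0    0    1    1    1
  a   0    0    1    1    1    2    2
  d   0    0    1    2    2    2    2
LCS length = dp[4][6] = 2

2


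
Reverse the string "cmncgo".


Input: cmncgo
Reading characters right to left:
  Position 5: 'o'
  Position 4: 'g'
  Position 3: 'c'
  Position 2: 'n'
  Position 1: 'm'
  Position 0: 'c'
Reversed: ogcnmc

ogcnmc


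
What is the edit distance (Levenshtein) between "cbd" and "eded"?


Computing edit distance: "cbd" -> "eded"
DP table:
           e    d    e    d
      0    1    2    3    4
  c   1    1    2    3    4
  b   2    2    2    3    4
  d   3    3    2    3    3
Edit distance = dp[3][4] = 3

3


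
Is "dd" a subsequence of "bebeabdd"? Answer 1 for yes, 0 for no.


Check if "dd" is a subsequence of "bebeabdd"
Greedy scan:
  Position 0 ('b'): no match needed
  Position 1 ('e'): no match needed
  Position 2 ('b'): no match needed
  Position 3 ('e'): no match needed
  Position 4 ('a'): no match needed
  Position 5 ('b'): no match needed
  Position 6 ('d'): matches sub[0] = 'd'
  Position 7 ('d'): matches sub[1] = 'd'
All 2 characters matched => is a subsequence

1


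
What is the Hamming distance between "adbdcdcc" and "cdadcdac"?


Comparing "adbdcdcc" and "cdadcdac" position by position:
  Position 0: 'a' vs 'c' => differ
  Position 1: 'd' vs 'd' => same
  Position 2: 'b' vs 'a' => differ
  Position 3: 'd' vs 'd' => same
  Position 4: 'c' vs 'c' => same
  Position 5: 'd' vs 'd' => same
  Position 6: 'c' vs 'a' => differ
  Position 7: 'c' vs 'c' => same
Total differences (Hamming distance): 3

3


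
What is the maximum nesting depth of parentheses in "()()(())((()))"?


Input: "()()(())((()))"
Tracking depth:
  Position 0 '(': depth becomes 1
  Position 1 ')': depth becomes 0
  Position 2 '(': depth becomes 1
  Position 3 ')': depth becomes 0
  Position 4 '(': depth becomes 1
  Position 5 '(': depth becomes 2
  Position 6 ')': depth becomes 1
  Position 7 ')': depth becomes 0
  Position 8 '(': depth becomes 1
  Position 9 '(': depth becomes 2
  Position 10 '(': depth becomes 3
  Position 11 ')': depth becomes 2
  Position 12 ')': depth becomes 1
  Position 13 ')': depth becomes 0
Maximum depth reached: 3

3


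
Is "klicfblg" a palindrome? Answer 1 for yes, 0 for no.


Input: klicfblg
Reversed: glbfcilk
  Compare pos 0 ('k') with pos 7 ('g'): MISMATCH
  Compare pos 1 ('l') with pos 6 ('l'): match
  Compare pos 2 ('i') with pos 5 ('b'): MISMATCH
  Compare pos 3 ('c') with pos 4 ('f'): MISMATCH
Result: not a palindrome

0


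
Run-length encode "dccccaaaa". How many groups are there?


Input: dccccaaaa
Scanning for consecutive runs:
  Group 1: 'd' x 1 (positions 0-0)
  Group 2: 'c' x 4 (positions 1-4)
  Group 3: 'a' x 4 (positions 5-8)
Total groups: 3

3


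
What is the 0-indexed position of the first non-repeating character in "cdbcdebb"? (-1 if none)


Input: cdbcdebb
Character frequencies:
  'b': 3
  'c': 2
  'd': 2
  'e': 1
Scanning left to right for freq == 1:
  Position 0 ('c'): freq=2, skip
  Position 1 ('d'): freq=2, skip
  Position 2 ('b'): freq=3, skip
  Position 3 ('c'): freq=2, skip
  Position 4 ('d'): freq=2, skip
  Position 5 ('e'): unique! => answer = 5

5


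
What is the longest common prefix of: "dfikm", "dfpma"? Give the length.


Words: dfikm, dfpma
  Position 0: all 'd' => match
  Position 1: all 'f' => match
  Position 2: ('i', 'p') => mismatch, stop
LCP = "df" (length 2)

2


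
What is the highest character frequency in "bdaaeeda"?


Input: bdaaeeda
Character counts:
  'a': 3
  'b': 1
  'd': 2
  'e': 2
Maximum frequency: 3

3


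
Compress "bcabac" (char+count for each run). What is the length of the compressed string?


Input: bcabac
Runs:
  'b' x 1 => "b1"
  'c' x 1 => "c1"
  'a' x 1 => "a1"
  'b' x 1 => "b1"
  'a' x 1 => "a1"
  'c' x 1 => "c1"
Compressed: "b1c1a1b1a1c1"
Compressed length: 12

12


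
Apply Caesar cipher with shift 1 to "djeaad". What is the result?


Caesar cipher: shift "djeaad" by 1
  'd' (pos 3) + 1 = pos 4 = 'e'
  'j' (pos 9) + 1 = pos 10 = 'k'
  'e' (pos 4) + 1 = pos 5 = 'f'
  'a' (pos 0) + 1 = pos 1 = 'b'
  'a' (pos 0) + 1 = pos 1 = 'b'
  'd' (pos 3) + 1 = pos 4 = 'e'
Result: ekfbbe

ekfbbe


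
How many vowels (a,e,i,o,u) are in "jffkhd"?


Input: jffkhd
Checking each character:
  'j' at position 0: consonant
  'f' at position 1: consonant
  'f' at position 2: consonant
  'k' at position 3: consonant
  'h' at position 4: consonant
  'd' at position 5: consonant
Total vowels: 0

0


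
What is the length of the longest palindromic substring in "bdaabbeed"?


Input: "bdaabbeed"
Checking substrings for palindromes:
  [2:4] "aa" (len 2) => palindrome
  [4:6] "bb" (len 2) => palindrome
  [6:8] "ee" (len 2) => palindrome
Longest palindromic substring: "aa" with length 2

2


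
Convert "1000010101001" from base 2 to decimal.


Input: "1000010101001" in base 2
Positional expansion:
  Digit '1' (value 1) x 2^12 = 4096
  Digit '0' (value 0) x 2^11 = 0
  Digit '0' (value 0) x 2^10 = 0
  Digit '0' (value 0) x 2^9 = 0
  Digit '0' (value 0) x 2^8 = 0
  Digit '1' (value 1) x 2^7 = 128
  Digit '0' (value 0) x 2^6 = 0
  Digit '1' (value 1) x 2^5 = 32
  Digit '0' (value 0) x 2^4 = 0
  Digit '1' (value 1) x 2^3 = 8
  Digit '0' (value 0) x 2^2 = 0
  Digit '0' (value 0) x 2^1 = 0
  Digit '1' (value 1) x 2^0 = 1
Sum = 4265

4265


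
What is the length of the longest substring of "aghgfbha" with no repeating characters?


Input: "aghgfbha"
Sliding window (track last position of each char):
  Position 0 ('a'): window [0,0] length 1 -- new best
  Position 1 ('g'): window [0,1] length 2 -- new best
  Position 2 ('h'): window [0,2] length 3 -- new best
  Position 3 ('g'): repeat (last at 1), move window start to 2
  Position 3 ('g'): window [2,3] length 2
  Position 4 ('f'): window [2,4] length 3
  Position 5 ('b'): window [2,5] length 4 -- new best
  Position 6 ('h'): repeat (last at 2), move window start to 3
  Position 6 ('h'): window [3,6] length 4
  Position 7 ('a'): window [3,7] length 5 -- new best
Longest substring with no repeats: "gfbha" with length 5

5


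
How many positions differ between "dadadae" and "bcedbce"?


Comparing "dadadae" and "bcedbce" position by position:
  Position 0: 'd' vs 'b' => DIFFER
  Position 1: 'a' vs 'c' => DIFFER
  Position 2: 'd' vs 'e' => DIFFER
  Position 3: 'a' vs 'd' => DIFFER
  Position 4: 'd' vs 'b' => DIFFER
  Position 5: 'a' vs 'c' => DIFFER
  Position 6: 'e' vs 'e' => same
Positions that differ: 6

6


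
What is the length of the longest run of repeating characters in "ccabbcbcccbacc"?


Input: "ccabbcbcccbacc"
Scanning for longest run:
  Position 1 ('c'): continues run of 'c', length=2
  Position 2 ('a'): new char, reset run to 1
  Position 3 ('b'): new char, reset run to 1
  Position 4 ('b'): continues run of 'b', length=2
  Position 5 ('c'): new char, reset run to 1
  Position 6 ('b'): new char, reset run to 1
  Position 7 ('c'): new char, reset run to 1
  Position 8 ('c'): continues run of 'c', length=2
  Position 9 ('c'): continues run of 'c', length=3
  Position 10 ('b'): new char, reset run to 1
  Position 11 ('a'): new char, reset run to 1
  Position 12 ('c'): new char, reset run to 1
  Position 13 ('c'): continues run of 'c', length=2
Longest run: 'c' with length 3

3


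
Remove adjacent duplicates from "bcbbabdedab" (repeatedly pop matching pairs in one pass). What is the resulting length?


Input: bcbbabdedab
Stack-based adjacent duplicate removal:
  Read 'b': push. Stack: b
  Read 'c': push. Stack: bc
  Read 'b': push. Stack: bcb
  Read 'b': matches stack top 'b' => pop. Stack: bc
  Read 'a': push. Stack: bca
  Read 'b': push. Stack: bcab
  Read 'd': push. Stack: bcabd
  Read 'e': push. Stack: bcabde
  Read 'd': push. Stack: bcabded
  Read 'a': push. Stack: bcabdeda
  Read 'b': push. Stack: bcabdedab
Final stack: "bcabdedab" (length 9)

9


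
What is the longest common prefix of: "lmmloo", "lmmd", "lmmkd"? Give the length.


Words: lmmloo, lmmd, lmmkd
  Position 0: all 'l' => match
  Position 1: all 'm' => match
  Position 2: all 'm' => match
  Position 3: ('l', 'd', 'k') => mismatch, stop
LCP = "lmm" (length 3)

3


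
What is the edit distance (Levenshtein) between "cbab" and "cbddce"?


Computing edit distance: "cbab" -> "cbddce"
DP table:
           c    b    d    d    c    e
      0    1    2    3    4    5    6
  c   1    0    1    2    3    4    5
  b   2    1    0    1    2    3    4
  a   3    2    1    1    2    3    4
  b   4    3    2    2    2    3    4
Edit distance = dp[4][6] = 4

4


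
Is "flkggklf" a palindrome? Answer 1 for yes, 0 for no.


Input: flkggklf
Reversed: flkggklf
  Compare pos 0 ('f') with pos 7 ('f'): match
  Compare pos 1 ('l') with pos 6 ('l'): match
  Compare pos 2 ('k') with pos 5 ('k'): match
  Compare pos 3 ('g') with pos 4 ('g'): match
Result: palindrome

1


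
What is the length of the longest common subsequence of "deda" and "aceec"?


LCS of "deda" and "aceec"
DP table:
           a    c    e    e    c
      0    0    0    0    0    0
  d   0    0    0    0    0    0
  e   0    0    0    1    1    1
  d   0    0    0    1    1    1
  a   0    1    1    1    1    1
LCS length = dp[4][5] = 1

1


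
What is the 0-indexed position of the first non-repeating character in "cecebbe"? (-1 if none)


Input: cecebbe
Character frequencies:
  'b': 2
  'c': 2
  'e': 3
Scanning left to right for freq == 1:
  Position 0 ('c'): freq=2, skip
  Position 1 ('e'): freq=3, skip
  Position 2 ('c'): freq=2, skip
  Position 3 ('e'): freq=3, skip
  Position 4 ('b'): freq=2, skip
  Position 5 ('b'): freq=2, skip
  Position 6 ('e'): freq=3, skip
  No unique character found => answer = -1

-1


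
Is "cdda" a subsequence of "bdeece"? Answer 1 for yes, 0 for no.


Check if "cdda" is a subsequence of "bdeece"
Greedy scan:
  Position 0 ('b'): no match needed
  Position 1 ('d'): no match needed
  Position 2 ('e'): no match needed
  Position 3 ('e'): no match needed
  Position 4 ('c'): matches sub[0] = 'c'
  Position 5 ('e'): no match needed
Only matched 1/4 characters => not a subsequence

0


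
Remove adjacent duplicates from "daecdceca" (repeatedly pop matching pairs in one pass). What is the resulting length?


Input: daecdceca
Stack-based adjacent duplicate removal:
  Read 'd': push. Stack: d
  Read 'a': push. Stack: da
  Read 'e': push. Stack: dae
  Read 'c': push. Stack: daec
  Read 'd': push. Stack: daecd
  Read 'c': push. Stack: daecdc
  Read 'e': push. Stack: daecdce
  Read 'c': push. Stack: daecdcec
  Read 'a': push. Stack: daecdceca
Final stack: "daecdceca" (length 9)

9


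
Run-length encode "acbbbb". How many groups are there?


Input: acbbbb
Scanning for consecutive runs:
  Group 1: 'a' x 1 (positions 0-0)
  Group 2: 'c' x 1 (positions 1-1)
  Group 3: 'b' x 4 (positions 2-5)
Total groups: 3

3


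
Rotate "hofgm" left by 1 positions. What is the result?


Input: "hofgm", rotate left by 1
First 1 characters: "h"
Remaining characters: "ofgm"
Concatenate remaining + first: "ofgm" + "h" = "ofgmh"

ofgmh


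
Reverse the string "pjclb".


Input: pjclb
Reading characters right to left:
  Position 4: 'b'
  Position 3: 'l'
  Position 2: 'c'
  Position 1: 'j'
  Position 0: 'p'
Reversed: blcjp

blcjp


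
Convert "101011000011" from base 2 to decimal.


Input: "101011000011" in base 2
Positional expansion:
  Digit '1' (value 1) x 2^11 = 2048
  Digit '0' (value 0) x 2^10 = 0
  Digit '1' (value 1) x 2^9 = 512
  Digit '0' (value 0) x 2^8 = 0
  Digit '1' (value 1) x 2^7 = 128
  Digit '1' (value 1) x 2^6 = 64
  Digit '0' (value 0) x 2^5 = 0
  Digit '0' (value 0) x 2^4 = 0
  Digit '0' (value 0) x 2^3 = 0
  Digit '0' (value 0) x 2^2 = 0
  Digit '1' (value 1) x 2^1 = 2
  Digit '1' (value 1) x 2^0 = 1
Sum = 2755

2755


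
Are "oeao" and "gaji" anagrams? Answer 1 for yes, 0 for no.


Strings: "oeao", "gaji"
Sorted first:  aeoo
Sorted second: agij
Differ at position 1: 'e' vs 'g' => not anagrams

0


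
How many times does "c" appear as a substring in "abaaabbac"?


Searching for "c" in "abaaabbac"
Scanning each position:
  Position 0: "a" => no
  Position 1: "b" => no
  Position 2: "a" => no
  Position 3: "a" => no
  Position 4: "a" => no
  Position 5: "b" => no
  Position 6: "b" => no
  Position 7: "a" => no
  Position 8: "c" => MATCH
Total occurrences: 1

1
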